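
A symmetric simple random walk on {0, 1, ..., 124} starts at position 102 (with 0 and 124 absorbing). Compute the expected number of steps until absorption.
E[τ | X_0 = 102] = 2244

Let v_k = E[τ | X_0 = k]. Boundary: v_0 = v_124 = 0. Recurrence: v_k = 1 + (v_{k-1} + v_{k+1})/2 for 1 ≤ k ≤ 123. The particular solution to v_k − (v_{k-1} + v_{k+1})/2 = 1 is v_k = −k^2. Adding homogeneous solution A + B k and matching boundaries gives v_k = k (124 − k). Substituting k = 102: v_102 = 102 · 22 = 2244.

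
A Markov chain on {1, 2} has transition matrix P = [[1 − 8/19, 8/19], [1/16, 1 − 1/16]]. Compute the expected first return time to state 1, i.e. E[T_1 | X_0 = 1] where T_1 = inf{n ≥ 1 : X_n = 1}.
E[T_1 | X_0 = 1] = 1/π_1 = 147/19

For an irreducible recurrent Markov chain with stationary distribution π, E[T_i | X_0 = i] = 1/π_i (Kac's formula). Here π_1 = (1/16)/(8/19 + 1/16) = (1/16)/(147/304) = 19/147, so E[T_1 | X_0 = 1] = 1/π_1 = (8/19 + 1/16)/(1/16) = (147/304)/(1/16) = 147/19.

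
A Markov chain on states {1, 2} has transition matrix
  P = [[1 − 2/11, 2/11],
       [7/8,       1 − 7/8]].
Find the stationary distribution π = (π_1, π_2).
π_1 = 77/93, π_2 = 16/93

Solve πP = π with π_1 + π_2 = 1. From πP = π: π_1 · (1 − 2/11) + π_2 · 7/8 = π_1 ⇒ π_2 · 7/8 = π_1 · 2/11 ⇒ π_2/π_1 = (2/11)/(7/8) = 16/77. Together with π_1 + π_2 = 1:
  π_1 = (7/8)/(2/11 + 7/8) = (7/8)/(93/88) = 77/93,
  π_2 = (2/11)/(2/11 + 7/8) = (2/11)/(93/88) = 16/93.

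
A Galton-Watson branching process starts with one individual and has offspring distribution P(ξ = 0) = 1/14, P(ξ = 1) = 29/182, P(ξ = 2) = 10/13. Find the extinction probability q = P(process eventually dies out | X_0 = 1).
q = 13/140

The pgf is f(s) = 1/14 + 29/182·s + 10/13·s². The extinction probability q is the smallest fixed point of f in [0, 1]. Setting s = f(s):
  10/13·s² + (29/182 − 1)·s + 1/14 = 0
  10/13·s² − (1/14 + 10/13)·s + 1/14 = 0
which factors as (s − 1)·(10/13·s − 1/14) = 0, giving roots s = 1 and s = (1/14)/(10/13) = 13/140.
Mean offspring μ = 29/182 + 2·10/13 = 309/182 > 1 (supercritical), so q < 1. The extinction probability is the smaller root: q = (1/14)/(10/13) = 13/140.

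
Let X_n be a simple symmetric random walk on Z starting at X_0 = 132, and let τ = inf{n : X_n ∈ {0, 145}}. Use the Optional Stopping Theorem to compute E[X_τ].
E[X_τ] = 132

X_n is a martingale and τ is a bounded-mean stopping time (indeed τ is finite a.s. with bounded expectation since the walk is in a bounded region). By the OST, E[X_τ] = E[X_0] = 132. Equivalently: E[X_τ] = 145 · P(hit 145 first) + 0 · P(hit 0 first) = 145 · (132/145) = 132.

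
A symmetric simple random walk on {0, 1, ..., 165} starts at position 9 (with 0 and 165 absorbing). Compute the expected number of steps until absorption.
E[τ | X_0 = 9] = 1404

Let v_k = E[τ | X_0 = k]. Boundary: v_0 = v_165 = 0. Recurrence: v_k = 1 + (v_{k-1} + v_{k+1})/2 for 1 ≤ k ≤ 164. The particular solution to v_k − (v_{k-1} + v_{k+1})/2 = 1 is v_k = −k^2. Adding homogeneous solution A + B k and matching boundaries gives v_k = k (165 − k). Substituting k = 9: v_9 = 9 · 156 = 1404.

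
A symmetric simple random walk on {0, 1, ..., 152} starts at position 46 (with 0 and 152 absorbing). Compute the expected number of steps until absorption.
E[τ | X_0 = 46] = 4876

Let v_k = E[τ | X_0 = k]. Boundary: v_0 = v_152 = 0. Recurrence: v_k = 1 + (v_{k-1} + v_{k+1})/2 for 1 ≤ k ≤ 151. The particular solution to v_k − (v_{k-1} + v_{k+1})/2 = 1 is v_k = −k^2. Adding homogeneous solution A + B k and matching boundaries gives v_k = k (152 − k). Substituting k = 46: v_46 = 46 · 106 = 4876.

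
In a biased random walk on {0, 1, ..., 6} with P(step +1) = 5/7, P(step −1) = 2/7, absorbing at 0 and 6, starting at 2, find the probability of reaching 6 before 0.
P(hit 6 before 0) = (1 − (2/5)^2) / (1 − (2/5)^6) = 625/741

Let u_k denote P(reach 6 before 0 | start at k). Boundary: u_0 = 0, u_6 = 1. Recurrence: u_k = 5/7·u_{k+1} + 2/7·u_{k-1} for 1 ≤ k ≤ 5. Try u_k = A + B·r^k with r = q/p = (2/7)/(5/7) = 2/5. Substitution satisfies the recurrence; boundary conditions give:
  u_k = (1 − r^k) / (1 − r^N) = (1 − (2/5)^2) / (1 − (2/5)^6) = 625/741.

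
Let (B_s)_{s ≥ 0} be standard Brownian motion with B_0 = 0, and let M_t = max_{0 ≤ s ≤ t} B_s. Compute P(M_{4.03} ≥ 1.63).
P(M_{4.03} ≥ 1.63) = 2·P(B_{4.03} ≥ 1.63) = 2(1 − Φ(1.63/√4.03)) ≈ 0.4168

By the reflection principle for Brownian motion, P(M_t ≥ a) = 2 · P(B_t ≥ a) for a ≥ 0. Since B_t ~ N(0, t), P(B_t ≥ 1.63) = 1 − Φ(1.63/√t) = 1 − Φ(1.63/√4.03) = 1 − Φ(0.8120). So
  P(M_{4.03} ≥ 1.63) = 2(1 − Φ(0.8120)) ≈ 0.4168.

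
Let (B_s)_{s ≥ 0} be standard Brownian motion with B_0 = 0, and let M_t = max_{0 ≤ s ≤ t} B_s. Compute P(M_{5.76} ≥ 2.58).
P(M_{5.76} ≥ 2.58) = 2·P(B_{5.76} ≥ 2.58) = 2(1 − Φ(2.58/√5.76)) ≈ 0.2824

By the reflection principle for Brownian motion, P(M_t ≥ a) = 2 · P(B_t ≥ a) for a ≥ 0. Since B_t ~ N(0, t), P(B_t ≥ 2.58) = 1 − Φ(2.58/√t) = 1 − Φ(2.58/√5.76) = 1 − Φ(1.0750). So
  P(M_{5.76} ≥ 2.58) = 2(1 − Φ(1.0750)) ≈ 0.2824.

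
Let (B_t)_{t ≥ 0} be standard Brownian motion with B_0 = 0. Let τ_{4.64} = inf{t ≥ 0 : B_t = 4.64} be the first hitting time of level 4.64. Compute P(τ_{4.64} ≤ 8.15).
P(τ_{4.64} ≤ 8.15) = 2(1 − Φ(4.64/√8.15)) = 2(1 − Φ(1.6253)) ≈ 0.1041

By the reflection principle for standard BM, P(τ_b ≤ t) = 2 · P(B_t ≥ b). Since B_t ~ N(0, t), P(B_t ≥ 4.64) = 1 − Φ(4.64/√t) = 1 − Φ(4.64/√8.15) = 1 − Φ(1.6253) ≈ 0.05205. Doubling: P(τ_{4.64} ≤ 8.15) ≈ 2 · 0.05205 = 0.10410 ≈ 0.1041.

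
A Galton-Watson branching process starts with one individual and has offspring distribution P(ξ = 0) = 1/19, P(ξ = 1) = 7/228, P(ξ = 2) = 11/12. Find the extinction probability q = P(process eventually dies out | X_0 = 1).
q = 12/209

The pgf is f(s) = 1/19 + 7/228·s + 11/12·s². The extinction probability q is the smallest fixed point of f in [0, 1]. Setting s = f(s):
  11/12·s² + (7/228 − 1)·s + 1/19 = 0
  11/12·s² − (1/19 + 11/12)·s + 1/19 = 0
which factors as (s − 1)·(11/12·s − 1/19) = 0, giving roots s = 1 and s = (1/19)/(11/12) = 12/209.
Mean offspring μ = 7/228 + 2·11/12 = 425/228 > 1 (supercritical), so q < 1. The extinction probability is the smaller root: q = (1/19)/(11/12) = 12/209.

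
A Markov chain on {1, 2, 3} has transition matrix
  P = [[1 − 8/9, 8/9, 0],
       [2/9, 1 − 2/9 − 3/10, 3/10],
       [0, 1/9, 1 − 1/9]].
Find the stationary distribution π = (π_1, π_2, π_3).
π = (5/79, 20/79, 54/79)

This is a birth-death chain on three states, which satisfies detailed balance: π_1 · P_{12} = π_2 · P_{21} and π_2 · P_{23} = π_3 · P_{32}.
From π_1 · 8/9 = π_2 · 2/9: π_2/π_1 = (8/9)/(2/9) = 4.
From π_2 · 3/10 = π_3 · 1/9: π_3/π_2 = (3/10)/(1/9) = 27/10.
Take π_1 proportional to 1; then unnormalized π = (1, 4, 54/5). Normalize by dividing by the sum 79/5:
  π = (5/79, 20/79, 54/79).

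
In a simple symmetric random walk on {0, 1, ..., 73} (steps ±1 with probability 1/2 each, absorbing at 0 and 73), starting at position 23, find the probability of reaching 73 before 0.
P(hit 73 before 0) = 23/73

Let u_k = P(hit 73 before 0 | start at k). Then u_0 = 0, u_73 = 1, and u_k = u_{k-1}/2 + u_{k+1}/2 for 1 ≤ k ≤ 72. This harmonic recurrence is solved by u_k = k/73, giving u_23 = 23/73.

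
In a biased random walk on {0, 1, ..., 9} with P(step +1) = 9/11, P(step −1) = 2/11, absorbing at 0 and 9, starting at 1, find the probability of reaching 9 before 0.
P(hit 9 before 0) = (1 − (2/9)^1) / (1 − (2/9)^9) = 43046721/55345711

Let u_k denote P(reach 9 before 0 | start at k). Boundary: u_0 = 0, u_9 = 1. Recurrence: u_k = 9/11·u_{k+1} + 2/11·u_{k-1} for 1 ≤ k ≤ 8. Try u_k = A + B·r^k with r = q/p = (2/11)/(9/11) = 2/9. Substitution satisfies the recurrence; boundary conditions give:
  u_k = (1 − r^k) / (1 − r^N) = (1 − (2/9)^1) / (1 − (2/9)^9) = 43046721/55345711.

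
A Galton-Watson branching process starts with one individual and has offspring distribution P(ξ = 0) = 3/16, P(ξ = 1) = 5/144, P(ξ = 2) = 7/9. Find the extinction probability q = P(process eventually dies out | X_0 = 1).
q = 27/112

The pgf is f(s) = 3/16 + 5/144·s + 7/9·s². The extinction probability q is the smallest fixed point of f in [0, 1]. Setting s = f(s):
  7/9·s² + (5/144 − 1)·s + 3/16 = 0
  7/9·s² − (3/16 + 7/9)·s + 3/16 = 0
which factors as (s − 1)·(7/9·s − 3/16) = 0, giving roots s = 1 and s = (3/16)/(7/9) = 27/112.
Mean offspring μ = 5/144 + 2·7/9 = 229/144 > 1 (supercritical), so q < 1. The extinction probability is the smaller root: q = (3/16)/(7/9) = 27/112.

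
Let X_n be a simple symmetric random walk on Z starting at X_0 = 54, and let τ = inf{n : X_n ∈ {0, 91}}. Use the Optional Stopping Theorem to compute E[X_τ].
E[X_τ] = 54

X_n is a martingale and τ is a bounded-mean stopping time (indeed τ is finite a.s. with bounded expectation since the walk is in a bounded region). By the OST, E[X_τ] = E[X_0] = 54. Equivalently: E[X_τ] = 91 · P(hit 91 first) + 0 · P(hit 0 first) = 91 · (54/91) = 54.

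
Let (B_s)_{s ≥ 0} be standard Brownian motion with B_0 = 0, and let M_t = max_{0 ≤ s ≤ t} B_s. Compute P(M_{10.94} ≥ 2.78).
P(M_{10.94} ≥ 2.78) = 2·P(B_{10.94} ≥ 2.78) = 2(1 − Φ(2.78/√10.94)) ≈ 0.4006

By the reflection principle for Brownian motion, P(M_t ≥ a) = 2 · P(B_t ≥ a) for a ≥ 0. Since B_t ~ N(0, t), P(B_t ≥ 2.78) = 1 − Φ(2.78/√t) = 1 − Φ(2.78/√10.94) = 1 − Φ(0.8405). So
  P(M_{10.94} ≥ 2.78) = 2(1 − Φ(0.8405)) ≈ 0.4006.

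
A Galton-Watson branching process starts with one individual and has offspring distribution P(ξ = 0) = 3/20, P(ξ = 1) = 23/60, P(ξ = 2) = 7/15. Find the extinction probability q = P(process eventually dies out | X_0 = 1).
q = 9/28

The pgf is f(s) = 3/20 + 23/60·s + 7/15·s². The extinction probability q is the smallest fixed point of f in [0, 1]. Setting s = f(s):
  7/15·s² + (23/60 − 1)·s + 3/20 = 0
  7/15·s² − (3/20 + 7/15)·s + 3/20 = 0
which factors as (s − 1)·(7/15·s − 3/20) = 0, giving roots s = 1 and s = (3/20)/(7/15) = 9/28.
Mean offspring μ = 23/60 + 2·7/15 = 79/60 > 1 (supercritical), so q < 1. The extinction probability is the smaller root: q = (3/20)/(7/15) = 9/28.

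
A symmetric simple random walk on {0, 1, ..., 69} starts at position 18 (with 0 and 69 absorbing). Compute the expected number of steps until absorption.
E[τ | X_0 = 18] = 918

Let v_k = E[τ | X_0 = k]. Boundary: v_0 = v_69 = 0. Recurrence: v_k = 1 + (v_{k-1} + v_{k+1})/2 for 1 ≤ k ≤ 68. The particular solution to v_k − (v_{k-1} + v_{k+1})/2 = 1 is v_k = −k^2. Adding homogeneous solution A + B k and matching boundaries gives v_k = k (69 − k). Substituting k = 18: v_18 = 18 · 51 = 918.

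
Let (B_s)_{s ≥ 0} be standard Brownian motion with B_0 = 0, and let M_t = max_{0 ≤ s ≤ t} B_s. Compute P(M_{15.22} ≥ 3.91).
P(M_{15.22} ≥ 3.91) = 2·P(B_{15.22} ≥ 3.91) = 2(1 − Φ(3.91/√15.22)) ≈ 0.3162

By the reflection principle for Brownian motion, P(M_t ≥ a) = 2 · P(B_t ≥ a) for a ≥ 0. Since B_t ~ N(0, t), P(B_t ≥ 3.91) = 1 − Φ(3.91/√t) = 1 − Φ(3.91/√15.22) = 1 − Φ(1.0022). So
  P(M_{15.22} ≥ 3.91) = 2(1 − Φ(1.0022)) ≈ 0.3162.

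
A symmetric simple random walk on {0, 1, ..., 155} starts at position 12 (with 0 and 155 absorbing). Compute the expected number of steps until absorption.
E[τ | X_0 = 12] = 1716

Let v_k = E[τ | X_0 = k]. Boundary: v_0 = v_155 = 0. Recurrence: v_k = 1 + (v_{k-1} + v_{k+1})/2 for 1 ≤ k ≤ 154. The particular solution to v_k − (v_{k-1} + v_{k+1})/2 = 1 is v_k = −k^2. Adding homogeneous solution A + B k and matching boundaries gives v_k = k (155 − k). Substituting k = 12: v_12 = 12 · 143 = 1716.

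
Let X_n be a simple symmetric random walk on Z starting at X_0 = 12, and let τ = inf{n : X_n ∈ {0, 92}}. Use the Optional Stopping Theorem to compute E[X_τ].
E[X_τ] = 12

X_n is a martingale and τ is a bounded-mean stopping time (indeed τ is finite a.s. with bounded expectation since the walk is in a bounded region). By the OST, E[X_τ] = E[X_0] = 12. Equivalently: E[X_τ] = 92 · P(hit 92 first) + 0 · P(hit 0 first) = 92 · (12/92) = 12.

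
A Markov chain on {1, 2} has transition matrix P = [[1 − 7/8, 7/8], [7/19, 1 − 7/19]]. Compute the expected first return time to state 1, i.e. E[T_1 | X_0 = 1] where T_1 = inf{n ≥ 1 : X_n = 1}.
E[T_1 | X_0 = 1] = 1/π_1 = 27/8

For an irreducible recurrent Markov chain with stationary distribution π, E[T_i | X_0 = i] = 1/π_i (Kac's formula). Here π_1 = (7/19)/(7/8 + 7/19) = (7/19)/(189/152) = 8/27, so E[T_1 | X_0 = 1] = 1/π_1 = (7/8 + 7/19)/(7/19) = (189/152)/(7/19) = 27/8.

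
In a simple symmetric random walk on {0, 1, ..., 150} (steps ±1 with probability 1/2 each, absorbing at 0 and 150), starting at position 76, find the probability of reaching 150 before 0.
P(hit 150 before 0) = 76/150 = 38/75

Let u_k = P(hit 150 before 0 | start at k). Then u_0 = 0, u_150 = 1, and u_k = u_{k-1}/2 + u_{k+1}/2 for 1 ≤ k ≤ 149. This harmonic recurrence is solved by u_k = k/150, giving u_76 = 76/150 = 38/75.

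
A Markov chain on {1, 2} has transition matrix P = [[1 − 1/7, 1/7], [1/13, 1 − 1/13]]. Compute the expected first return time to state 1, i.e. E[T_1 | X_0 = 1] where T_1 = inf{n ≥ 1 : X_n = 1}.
E[T_1 | X_0 = 1] = 1/π_1 = 20/7

For an irreducible recurrent Markov chain with stationary distribution π, E[T_i | X_0 = i] = 1/π_i (Kac's formula). Here π_1 = (1/13)/(1/7 + 1/13) = (1/13)/(20/91) = 7/20, so E[T_1 | X_0 = 1] = 1/π_1 = (1/7 + 1/13)/(1/13) = (20/91)/(1/13) = 20/7.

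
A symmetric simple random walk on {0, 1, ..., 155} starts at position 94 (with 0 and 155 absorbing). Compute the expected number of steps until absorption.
E[τ | X_0 = 94] = 5734

Let v_k = E[τ | X_0 = k]. Boundary: v_0 = v_155 = 0. Recurrence: v_k = 1 + (v_{k-1} + v_{k+1})/2 for 1 ≤ k ≤ 154. The particular solution to v_k − (v_{k-1} + v_{k+1})/2 = 1 is v_k = −k^2. Adding homogeneous solution A + B k and matching boundaries gives v_k = k (155 − k). Substituting k = 94: v_94 = 94 · 61 = 5734.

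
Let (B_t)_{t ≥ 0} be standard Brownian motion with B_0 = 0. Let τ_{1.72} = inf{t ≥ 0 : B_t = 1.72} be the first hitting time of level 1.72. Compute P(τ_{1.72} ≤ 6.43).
P(τ_{1.72} ≤ 6.43) = 2(1 − Φ(1.72/√6.43)) = 2(1 − Φ(0.6783)) ≈ 0.4976

By the reflection principle for standard BM, P(τ_b ≤ t) = 2 · P(B_t ≥ b). Since B_t ~ N(0, t), P(B_t ≥ 1.72) = 1 − Φ(1.72/√t) = 1 − Φ(1.72/√6.43) = 1 − Φ(0.6783) ≈ 0.24879. Doubling: P(τ_{1.72} ≤ 6.43) ≈ 2 · 0.24879 = 0.49758 ≈ 0.4976.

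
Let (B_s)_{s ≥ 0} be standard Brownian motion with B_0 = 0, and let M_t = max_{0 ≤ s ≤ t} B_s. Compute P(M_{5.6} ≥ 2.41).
P(M_{5.6} ≥ 2.41) = 2·P(B_{5.6} ≥ 2.41) = 2(1 − Φ(2.41/√5.6)) ≈ 0.3085

By the reflection principle for Brownian motion, P(M_t ≥ a) = 2 · P(B_t ≥ a) for a ≥ 0. Since B_t ~ N(0, t), P(B_t ≥ 2.41) = 1 − Φ(2.41/√t) = 1 − Φ(2.41/√5.6) = 1 − Φ(1.0184). So
  P(M_{5.6} ≥ 2.41) = 2(1 − Φ(1.0184)) ≈ 0.3085.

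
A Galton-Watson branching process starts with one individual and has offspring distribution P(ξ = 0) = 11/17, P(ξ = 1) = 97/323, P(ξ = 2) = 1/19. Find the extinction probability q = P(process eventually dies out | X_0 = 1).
q = 1

Mean offspring μ = 0·11/17 + 1·97/323 + 2·1/19 = 131/323 ≤ 1. For μ ≤ 1 with offspring not concentrated at 1, the Galton-Watson process goes extinct almost surely, so q = 1.
(Algebraic check: The pgf is f(s) = 11/17 + 97/323·s + 1/19·s². The extinction probability q is the smallest fixed point of f in [0, 1]. Setting s = f(s):
  1/19·s² + (97/323 − 1)·s + 11/17 = 0
  1/19·s² − (11/17 + 1/19)·s + 11/17 = 0
which factors as (s − 1)·(1/19·s − 11/17) = 0, giving roots s = 1 and s = (11/17)/(1/19) = 209/17. Since 209/17 ≥ 1, the smallest root in [0, 1] is s = 1.)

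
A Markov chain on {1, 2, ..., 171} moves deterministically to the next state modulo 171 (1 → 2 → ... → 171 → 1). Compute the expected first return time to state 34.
E[T_34 | X_0 = 34] = 171

The chain cycles deterministically, so starting at state 34 it returns in exactly 171 steps. Equivalently, the stationary distribution is uniform π_j = 1/171 for every state j, so by Kac's formula E[T_34] = 1/π_34 = 171.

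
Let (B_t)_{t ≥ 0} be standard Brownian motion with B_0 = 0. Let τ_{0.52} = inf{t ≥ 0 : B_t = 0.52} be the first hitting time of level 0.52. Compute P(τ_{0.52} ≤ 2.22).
P(τ_{0.52} ≤ 2.22) = 2(1 − Φ(0.52/√2.22)) = 2(1 − Φ(0.3490)) ≈ 0.7271

By the reflection principle for standard BM, P(τ_b ≤ t) = 2 · P(B_t ≥ b). Since B_t ~ N(0, t), P(B_t ≥ 0.52) = 1 − Φ(0.52/√t) = 1 − Φ(0.52/√2.22) = 1 − Φ(0.3490) ≈ 0.36354. Doubling: P(τ_{0.52} ≤ 2.22) ≈ 2 · 0.36354 = 0.72708 ≈ 0.7271.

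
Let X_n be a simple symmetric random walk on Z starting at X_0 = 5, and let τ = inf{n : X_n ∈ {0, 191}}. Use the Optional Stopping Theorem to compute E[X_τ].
E[X_τ] = 5

X_n is a martingale and τ is a bounded-mean stopping time (indeed τ is finite a.s. with bounded expectation since the walk is in a bounded region). By the OST, E[X_τ] = E[X_0] = 5. Equivalently: E[X_τ] = 191 · P(hit 191 first) + 0 · P(hit 0 first) = 191 · (5/191) = 5.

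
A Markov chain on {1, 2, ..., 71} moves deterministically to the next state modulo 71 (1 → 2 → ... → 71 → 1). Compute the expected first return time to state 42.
E[T_42 | X_0 = 42] = 71

The chain cycles deterministically, so starting at state 42 it returns in exactly 71 steps. Equivalently, the stationary distribution is uniform π_j = 1/71 for every state j, so by Kac's formula E[T_42] = 1/π_42 = 71.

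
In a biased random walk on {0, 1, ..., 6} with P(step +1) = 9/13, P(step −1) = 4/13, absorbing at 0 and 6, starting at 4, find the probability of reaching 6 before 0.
P(hit 6 before 0) = (1 − (4/9)^4) / (1 − (4/9)^6) = 7857/8113

Let u_k denote P(reach 6 before 0 | start at k). Boundary: u_0 = 0, u_6 = 1. Recurrence: u_k = 9/13·u_{k+1} + 4/13·u_{k-1} for 1 ≤ k ≤ 5. Try u_k = A + B·r^k with r = q/p = (4/13)/(9/13) = 4/9. Substitution satisfies the recurrence; boundary conditions give:
  u_k = (1 − r^k) / (1 − r^N) = (1 − (4/9)^4) / (1 − (4/9)^6) = 7857/8113.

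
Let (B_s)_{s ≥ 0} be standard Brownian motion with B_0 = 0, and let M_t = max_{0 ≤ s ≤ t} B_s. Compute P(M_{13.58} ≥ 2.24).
P(M_{13.58} ≥ 2.24) = 2·P(B_{13.58} ≥ 2.24) = 2(1 − Φ(2.24/√13.58)) ≈ 0.5433

By the reflection principle for Brownian motion, P(M_t ≥ a) = 2 · P(B_t ≥ a) for a ≥ 0. Since B_t ~ N(0, t), P(B_t ≥ 2.24) = 1 − Φ(2.24/√t) = 1 − Φ(2.24/√13.58) = 1 − Φ(0.6079). So
  P(M_{13.58} ≥ 2.24) = 2(1 − Φ(0.6079)) ≈ 0.5433.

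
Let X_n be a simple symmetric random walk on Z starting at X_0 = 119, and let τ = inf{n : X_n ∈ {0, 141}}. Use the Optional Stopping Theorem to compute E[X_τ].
E[X_τ] = 119

X_n is a martingale and τ is a bounded-mean stopping time (indeed τ is finite a.s. with bounded expectation since the walk is in a bounded region). By the OST, E[X_τ] = E[X_0] = 119. Equivalently: E[X_τ] = 141 · P(hit 141 first) + 0 · P(hit 0 first) = 141 · (119/141) = 119.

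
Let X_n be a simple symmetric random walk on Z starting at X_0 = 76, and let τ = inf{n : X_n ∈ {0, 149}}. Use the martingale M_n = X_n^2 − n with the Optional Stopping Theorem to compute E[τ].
E[τ] = 5548

M_n = X_n^2 − n is a martingale (since E[X_{n+1}^2 | F_n] = X_n^2 + 1). By OST (τ has finite mean in a bounded region), E[M_τ] = E[M_0] = X_0^2 − 0 = 76^2 = 5776. Also E[M_τ] = E[X_τ^2] − E[τ]. The walk exits at 0 or 149, with P(hit 149 first) = 76/149, so E[X_τ^2] = 149^2 · 76/149 + 0 = 11324. Thus E[τ] = E[X_τ^2] − E[M_τ] = 11324 − 5776 = 5548 = 76(149 − 76) = 5548.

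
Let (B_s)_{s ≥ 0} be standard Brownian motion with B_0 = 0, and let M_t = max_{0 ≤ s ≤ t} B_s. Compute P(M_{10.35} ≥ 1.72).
P(M_{10.35} ≥ 1.72) = 2·P(B_{10.35} ≥ 1.72) = 2(1 − Φ(1.72/√10.35)) ≈ 0.5929

By the reflection principle for Brownian motion, P(M_t ≥ a) = 2 · P(B_t ≥ a) for a ≥ 0. Since B_t ~ N(0, t), P(B_t ≥ 1.72) = 1 − Φ(1.72/√t) = 1 − Φ(1.72/√10.35) = 1 − Φ(0.5346). So
  P(M_{10.35} ≥ 1.72) = 2(1 − Φ(0.5346)) ≈ 0.5929.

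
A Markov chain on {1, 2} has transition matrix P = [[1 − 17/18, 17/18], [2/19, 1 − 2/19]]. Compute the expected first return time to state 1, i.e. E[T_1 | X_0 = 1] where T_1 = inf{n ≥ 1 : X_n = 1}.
E[T_1 | X_0 = 1] = 1/π_1 = 359/36

For an irreducible recurrent Markov chain with stationary distribution π, E[T_i | X_0 = i] = 1/π_i (Kac's formula). Here π_1 = (2/19)/(17/18 + 2/19) = (2/19)/(359/342) = 36/359, so E[T_1 | X_0 = 1] = 1/π_1 = (17/18 + 2/19)/(2/19) = (359/342)/(2/19) = 359/36.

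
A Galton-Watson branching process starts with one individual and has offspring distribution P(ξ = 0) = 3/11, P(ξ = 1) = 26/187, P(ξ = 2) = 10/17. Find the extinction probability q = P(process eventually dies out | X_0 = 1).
q = 51/110

The pgf is f(s) = 3/11 + 26/187·s + 10/17·s². The extinction probability q is the smallest fixed point of f in [0, 1]. Setting s = f(s):
  10/17·s² + (26/187 − 1)·s + 3/11 = 0
  10/17·s² − (3/11 + 10/17)·s + 3/11 = 0
which factors as (s − 1)·(10/17·s − 3/11) = 0, giving roots s = 1 and s = (3/11)/(10/17) = 51/110.
Mean offspring μ = 26/187 + 2·10/17 = 246/187 > 1 (supercritical), so q < 1. The extinction probability is the smaller root: q = (3/11)/(10/17) = 51/110.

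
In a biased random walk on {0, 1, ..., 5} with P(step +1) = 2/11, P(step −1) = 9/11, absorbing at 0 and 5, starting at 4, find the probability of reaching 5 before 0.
P(hit 5 before 0) = (1 − (9/2)^4) / (1 − (9/2)^5) = 1870/8431

Let u_k denote P(reach 5 before 0 | start at k). Boundary: u_0 = 0, u_5 = 1. Recurrence: u_k = 2/11·u_{k+1} + 9/11·u_{k-1} for 1 ≤ k ≤ 4. Try u_k = A + B·r^k with r = q/p = (9/11)/(2/11) = 9/2. Substitution satisfies the recurrence; boundary conditions give:
  u_k = (1 − r^k) / (1 − r^N) = (1 − (9/2)^4) / (1 − (9/2)^5) = 1870/8431.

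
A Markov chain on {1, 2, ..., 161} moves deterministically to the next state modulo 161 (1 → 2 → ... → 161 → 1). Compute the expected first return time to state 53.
E[T_53 | X_0 = 53] = 161

The chain cycles deterministically, so starting at state 53 it returns in exactly 161 steps. Equivalently, the stationary distribution is uniform π_j = 1/161 for every state j, so by Kac's formula E[T_53] = 1/π_53 = 161.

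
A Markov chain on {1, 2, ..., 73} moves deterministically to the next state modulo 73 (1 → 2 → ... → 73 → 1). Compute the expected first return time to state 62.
E[T_62 | X_0 = 62] = 73

The chain cycles deterministically, so starting at state 62 it returns in exactly 73 steps. Equivalently, the stationary distribution is uniform π_j = 1/73 for every state j, so by Kac's formula E[T_62] = 1/π_62 = 73.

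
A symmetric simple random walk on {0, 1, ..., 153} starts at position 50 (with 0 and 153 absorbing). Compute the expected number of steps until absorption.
E[τ | X_0 = 50] = 5150

Let v_k = E[τ | X_0 = k]. Boundary: v_0 = v_153 = 0. Recurrence: v_k = 1 + (v_{k-1} + v_{k+1})/2 for 1 ≤ k ≤ 152. The particular solution to v_k − (v_{k-1} + v_{k+1})/2 = 1 is v_k = −k^2. Adding homogeneous solution A + B k and matching boundaries gives v_k = k (153 − k). Substituting k = 50: v_50 = 50 · 103 = 5150.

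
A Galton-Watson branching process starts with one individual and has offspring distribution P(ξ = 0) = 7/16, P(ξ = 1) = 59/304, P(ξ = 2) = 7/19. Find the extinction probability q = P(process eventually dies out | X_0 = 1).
q = 1

Mean offspring μ = 0·7/16 + 1·59/304 + 2·7/19 = 283/304 ≤ 1. For μ ≤ 1 with offspring not concentrated at 1, the Galton-Watson process goes extinct almost surely, so q = 1.
(Algebraic check: The pgf is f(s) = 7/16 + 59/304·s + 7/19·s². The extinction probability q is the smallest fixed point of f in [0, 1]. Setting s = f(s):
  7/19·s² + (59/304 − 1)·s + 7/16 = 0
  7/19·s² − (7/16 + 7/19)·s + 7/16 = 0
which factors as (s − 1)·(7/19·s − 7/16) = 0, giving roots s = 1 and s = (7/16)/(7/19) = 19/16. Since 19/16 ≥ 1, the smallest root in [0, 1] is s = 1.)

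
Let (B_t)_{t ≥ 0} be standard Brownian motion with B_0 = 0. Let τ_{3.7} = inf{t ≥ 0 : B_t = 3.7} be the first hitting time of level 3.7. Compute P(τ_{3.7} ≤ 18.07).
P(τ_{3.7} ≤ 18.07) = 2(1 − Φ(3.7/√18.07)) = 2(1 − Φ(0.8704)) ≈ 0.3841

By the reflection principle for standard BM, P(τ_b ≤ t) = 2 · P(B_t ≥ b). Since B_t ~ N(0, t), P(B_t ≥ 3.7) = 1 − Φ(3.7/√t) = 1 − Φ(3.7/√18.07) = 1 − Φ(0.8704) ≈ 0.19204. Doubling: P(τ_{3.7} ≤ 18.07) ≈ 2 · 0.19204 = 0.38408 ≈ 0.3841.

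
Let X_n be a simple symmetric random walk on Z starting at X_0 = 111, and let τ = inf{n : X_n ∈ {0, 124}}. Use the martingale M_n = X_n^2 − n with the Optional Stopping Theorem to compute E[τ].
E[τ] = 1443

M_n = X_n^2 − n is a martingale (since E[X_{n+1}^2 | F_n] = X_n^2 + 1). By OST (τ has finite mean in a bounded region), E[M_τ] = E[M_0] = X_0^2 − 0 = 111^2 = 12321. Also E[M_τ] = E[X_τ^2] − E[τ]. The walk exits at 0 or 124, with P(hit 124 first) = 111/124, so E[X_τ^2] = 124^2 · 111/124 + 0 = 13764. Thus E[τ] = E[X_τ^2] − E[M_τ] = 13764 − 12321 = 1443 = 111(124 − 111) = 1443.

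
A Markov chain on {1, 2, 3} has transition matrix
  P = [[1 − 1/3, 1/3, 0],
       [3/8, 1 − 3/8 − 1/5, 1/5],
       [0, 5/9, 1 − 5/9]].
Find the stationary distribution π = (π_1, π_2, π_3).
π = (225/497, 200/497, 72/497)

This is a birth-death chain on three states, which satisfies detailed balance: π_1 · P_{12} = π_2 · P_{21} and π_2 · P_{23} = π_3 · P_{32}.
From π_1 · 1/3 = π_2 · 3/8: π_2/π_1 = (1/3)/(3/8) = 8/9.
From π_2 · 1/5 = π_3 · 5/9: π_3/π_2 = (1/5)/(5/9) = 9/25.
Take π_1 proportional to 1; then unnormalized π = (1, 8/9, 8/25). Normalize by dividing by the sum 497/225:
  π = (225/497, 200/497, 72/497).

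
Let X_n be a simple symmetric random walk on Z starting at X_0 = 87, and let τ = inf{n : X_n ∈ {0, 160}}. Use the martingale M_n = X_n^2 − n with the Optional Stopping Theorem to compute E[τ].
E[τ] = 6351

M_n = X_n^2 − n is a martingale (since E[X_{n+1}^2 | F_n] = X_n^2 + 1). By OST (τ has finite mean in a bounded region), E[M_τ] = E[M_0] = X_0^2 − 0 = 87^2 = 7569. Also E[M_τ] = E[X_τ^2] − E[τ]. The walk exits at 0 or 160, with P(hit 160 first) = 87/160, so E[X_τ^2] = 160^2 · 87/160 + 0 = 13920. Thus E[τ] = E[X_τ^2] − E[M_τ] = 13920 − 7569 = 6351 = 87(160 − 87) = 6351.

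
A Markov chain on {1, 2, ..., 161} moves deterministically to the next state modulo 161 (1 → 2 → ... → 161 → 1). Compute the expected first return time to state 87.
E[T_87 | X_0 = 87] = 161

The chain cycles deterministically, so starting at state 87 it returns in exactly 161 steps. Equivalently, the stationary distribution is uniform π_j = 1/161 for every state j, so by Kac's formula E[T_87] = 1/π_87 = 161.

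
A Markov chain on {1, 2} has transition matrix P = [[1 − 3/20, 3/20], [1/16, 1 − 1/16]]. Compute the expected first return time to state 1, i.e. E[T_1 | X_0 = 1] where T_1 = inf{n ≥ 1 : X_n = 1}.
E[T_1 | X_0 = 1] = 1/π_1 = 17/5

For an irreducible recurrent Markov chain with stationary distribution π, E[T_i | X_0 = i] = 1/π_i (Kac's formula). Here π_1 = (1/16)/(3/20 + 1/16) = (1/16)/(17/80) = 5/17, so E[T_1 | X_0 = 1] = 1/π_1 = (3/20 + 1/16)/(1/16) = (17/80)/(1/16) = 17/5.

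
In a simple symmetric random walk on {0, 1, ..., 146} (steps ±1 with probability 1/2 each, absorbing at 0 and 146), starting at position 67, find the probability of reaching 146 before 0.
P(hit 146 before 0) = 67/146

Let u_k = P(hit 146 before 0 | start at k). Then u_0 = 0, u_146 = 1, and u_k = u_{k-1}/2 + u_{k+1}/2 for 1 ≤ k ≤ 145. This harmonic recurrence is solved by u_k = k/146, giving u_67 = 67/146.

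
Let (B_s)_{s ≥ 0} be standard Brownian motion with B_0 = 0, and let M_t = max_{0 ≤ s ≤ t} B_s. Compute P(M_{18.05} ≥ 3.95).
P(M_{18.05} ≥ 3.95) = 2·P(B_{18.05} ≥ 3.95) = 2(1 − Φ(3.95/√18.05)) ≈ 0.3525

By the reflection principle for Brownian motion, P(M_t ≥ a) = 2 · P(B_t ≥ a) for a ≥ 0. Since B_t ~ N(0, t), P(B_t ≥ 3.95) = 1 − Φ(3.95/√t) = 1 − Φ(3.95/√18.05) = 1 − Φ(0.9297). So
  P(M_{18.05} ≥ 3.95) = 2(1 − Φ(0.9297)) ≈ 0.3525.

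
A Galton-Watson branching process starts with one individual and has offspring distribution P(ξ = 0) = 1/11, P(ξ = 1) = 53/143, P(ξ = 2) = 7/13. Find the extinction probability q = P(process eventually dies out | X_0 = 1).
q = 13/77

The pgf is f(s) = 1/11 + 53/143·s + 7/13·s². The extinction probability q is the smallest fixed point of f in [0, 1]. Setting s = f(s):
  7/13·s² + (53/143 − 1)·s + 1/11 = 0
  7/13·s² − (1/11 + 7/13)·s + 1/11 = 0
which factors as (s − 1)·(7/13·s − 1/11) = 0, giving roots s = 1 and s = (1/11)/(7/13) = 13/77.
Mean offspring μ = 53/143 + 2·7/13 = 207/143 > 1 (supercritical), so q < 1. The extinction probability is the smaller root: q = (1/11)/(7/13) = 13/77.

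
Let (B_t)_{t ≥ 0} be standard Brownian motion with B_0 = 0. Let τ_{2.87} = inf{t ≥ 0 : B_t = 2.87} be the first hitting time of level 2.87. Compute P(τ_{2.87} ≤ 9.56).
P(τ_{2.87} ≤ 9.56) = 2(1 − Φ(2.87/√9.56)) = 2(1 − Φ(0.9282)) ≈ 0.3533

By the reflection principle for standard BM, P(τ_b ≤ t) = 2 · P(B_t ≥ b). Since B_t ~ N(0, t), P(B_t ≥ 2.87) = 1 − Φ(2.87/√t) = 1 − Φ(2.87/√9.56) = 1 − Φ(0.9282) ≈ 0.17665. Doubling: P(τ_{2.87} ≤ 9.56) ≈ 2 · 0.17665 = 0.35330 ≈ 0.3533.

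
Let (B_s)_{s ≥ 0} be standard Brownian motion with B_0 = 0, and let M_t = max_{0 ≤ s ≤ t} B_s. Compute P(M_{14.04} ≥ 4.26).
P(M_{14.04} ≥ 4.26) = 2·P(B_{14.04} ≥ 4.26) = 2(1 − Φ(4.26/√14.04)) ≈ 0.2556

By the reflection principle for Brownian motion, P(M_t ≥ a) = 2 · P(B_t ≥ a) for a ≥ 0. Since B_t ~ N(0, t), P(B_t ≥ 4.26) = 1 − Φ(4.26/√t) = 1 − Φ(4.26/√14.04) = 1 − Φ(1.1369). So
  P(M_{14.04} ≥ 4.26) = 2(1 − Φ(1.1369)) ≈ 0.2556.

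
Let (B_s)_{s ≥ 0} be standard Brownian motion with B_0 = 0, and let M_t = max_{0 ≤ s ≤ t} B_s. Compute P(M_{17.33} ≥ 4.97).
P(M_{17.33} ≥ 4.97) = 2·P(B_{17.33} ≥ 4.97) = 2(1 − Φ(4.97/√17.33)) ≈ 0.2325

By the reflection principle for Brownian motion, P(M_t ≥ a) = 2 · P(B_t ≥ a) for a ≥ 0. Since B_t ~ N(0, t), P(B_t ≥ 4.97) = 1 − Φ(4.97/√t) = 1 − Φ(4.97/√17.33) = 1 − Φ(1.1939). So
  P(M_{17.33} ≥ 4.97) = 2(1 − Φ(1.1939)) ≈ 0.2325.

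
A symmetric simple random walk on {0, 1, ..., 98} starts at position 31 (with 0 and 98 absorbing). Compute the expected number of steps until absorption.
E[τ | X_0 = 31] = 2077

Let v_k = E[τ | X_0 = k]. Boundary: v_0 = v_98 = 0. Recurrence: v_k = 1 + (v_{k-1} + v_{k+1})/2 for 1 ≤ k ≤ 97. The particular solution to v_k − (v_{k-1} + v_{k+1})/2 = 1 is v_k = −k^2. Adding homogeneous solution A + B k and matching boundaries gives v_k = k (98 − k). Substituting k = 31: v_31 = 31 · 67 = 2077.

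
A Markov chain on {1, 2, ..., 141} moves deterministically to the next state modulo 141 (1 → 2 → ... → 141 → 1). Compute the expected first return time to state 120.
E[T_120 | X_0 = 120] = 141

The chain cycles deterministically, so starting at state 120 it returns in exactly 141 steps. Equivalently, the stationary distribution is uniform π_j = 1/141 for every state j, so by Kac's formula E[T_120] = 1/π_120 = 141.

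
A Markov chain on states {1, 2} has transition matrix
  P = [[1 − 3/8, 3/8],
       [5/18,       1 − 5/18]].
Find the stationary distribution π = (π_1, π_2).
π_1 = 20/47, π_2 = 27/47

Solve πP = π with π_1 + π_2 = 1. From πP = π: π_1 · (1 − 3/8) + π_2 · 5/18 = π_1 ⇒ π_2 · 5/18 = π_1 · 3/8 ⇒ π_2/π_1 = (3/8)/(5/18) = 27/20. Together with π_1 + π_2 = 1:
  π_1 = (5/18)/(3/8 + 5/18) = (5/18)/(47/72) = 20/47,
  π_2 = (3/8)/(3/8 + 5/18) = (3/8)/(47/72) = 27/47.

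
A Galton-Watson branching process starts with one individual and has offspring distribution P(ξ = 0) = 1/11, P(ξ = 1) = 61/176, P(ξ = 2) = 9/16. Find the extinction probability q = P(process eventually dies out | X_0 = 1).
q = 16/99

The pgf is f(s) = 1/11 + 61/176·s + 9/16·s². The extinction probability q is the smallest fixed point of f in [0, 1]. Setting s = f(s):
  9/16·s² + (61/176 − 1)·s + 1/11 = 0
  9/16·s² − (1/11 + 9/16)·s + 1/11 = 0
which factors as (s − 1)·(9/16·s − 1/11) = 0, giving roots s = 1 and s = (1/11)/(9/16) = 16/99.
Mean offspring μ = 61/176 + 2·9/16 = 259/176 > 1 (supercritical), so q < 1. The extinction probability is the smaller root: q = (1/11)/(9/16) = 16/99.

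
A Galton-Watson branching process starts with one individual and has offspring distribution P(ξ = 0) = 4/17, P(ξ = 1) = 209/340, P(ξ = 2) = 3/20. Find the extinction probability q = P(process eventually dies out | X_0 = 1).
q = 1

Mean offspring μ = 0·4/17 + 1·209/340 + 2·3/20 = 311/340 ≤ 1. For μ ≤ 1 with offspring not concentrated at 1, the Galton-Watson process goes extinct almost surely, so q = 1.
(Algebraic check: The pgf is f(s) = 4/17 + 209/340·s + 3/20·s². The extinction probability q is the smallest fixed point of f in [0, 1]. Setting s = f(s):
  3/20·s² + (209/340 − 1)·s + 4/17 = 0
  3/20·s² − (4/17 + 3/20)·s + 4/17 = 0
which factors as (s − 1)·(3/20·s − 4/17) = 0, giving roots s = 1 and s = (4/17)/(3/20) = 80/51. Since 80/51 ≥ 1, the smallest root in [0, 1] is s = 1.)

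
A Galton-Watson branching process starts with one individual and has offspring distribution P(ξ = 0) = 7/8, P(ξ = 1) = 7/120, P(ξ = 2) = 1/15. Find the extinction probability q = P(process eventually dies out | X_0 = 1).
q = 1

Mean offspring μ = 0·7/8 + 1·7/120 + 2·1/15 = 23/120 ≤ 1. For μ ≤ 1 with offspring not concentrated at 1, the Galton-Watson process goes extinct almost surely, so q = 1.
(Algebraic check: The pgf is f(s) = 7/8 + 7/120·s + 1/15·s². The extinction probability q is the smallest fixed point of f in [0, 1]. Setting s = f(s):
  1/15·s² + (7/120 − 1)·s + 7/8 = 0
  1/15·s² − (7/8 + 1/15)·s + 7/8 = 0
which factors as (s − 1)·(1/15·s − 7/8) = 0, giving roots s = 1 and s = (7/8)/(1/15) = 105/8. Since 105/8 ≥ 1, the smallest root in [0, 1] is s = 1.)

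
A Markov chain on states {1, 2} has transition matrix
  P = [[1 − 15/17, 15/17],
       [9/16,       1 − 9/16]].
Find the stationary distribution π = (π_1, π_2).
π_1 = 51/131, π_2 = 80/131

Solve πP = π with π_1 + π_2 = 1. From πP = π: π_1 · (1 − 15/17) + π_2 · 9/16 = π_1 ⇒ π_2 · 9/16 = π_1 · 15/17 ⇒ π_2/π_1 = (15/17)/(9/16) = 80/51. Together with π_1 + π_2 = 1:
  π_1 = (9/16)/(15/17 + 9/16) = (9/16)/(393/272) = 51/131,
  π_2 = (15/17)/(15/17 + 9/16) = (15/17)/(393/272) = 80/131.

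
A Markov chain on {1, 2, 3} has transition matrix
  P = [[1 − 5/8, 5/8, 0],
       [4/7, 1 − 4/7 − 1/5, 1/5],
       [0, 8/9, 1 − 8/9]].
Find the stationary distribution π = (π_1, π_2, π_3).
π = (256/599, 280/599, 63/599)

This is a birth-death chain on three states, which satisfies detailed balance: π_1 · P_{12} = π_2 · P_{21} and π_2 · P_{23} = π_3 · P_{32}.
From π_1 · 5/8 = π_2 · 4/7: π_2/π_1 = (5/8)/(4/7) = 35/32.
From π_2 · 1/5 = π_3 · 8/9: π_3/π_2 = (1/5)/(8/9) = 9/40.
Take π_1 proportional to 1; then unnormalized π = (1, 35/32, 63/256). Normalize by dividing by the sum 599/256:
  π = (256/599, 280/599, 63/599).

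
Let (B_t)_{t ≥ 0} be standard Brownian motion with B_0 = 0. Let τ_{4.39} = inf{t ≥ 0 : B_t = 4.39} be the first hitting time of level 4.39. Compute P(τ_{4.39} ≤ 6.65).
P(τ_{4.39} ≤ 6.65) = 2(1 − Φ(4.39/√6.65)) = 2(1 − Φ(1.7024)) ≈ 0.0887

By the reflection principle for standard BM, P(τ_b ≤ t) = 2 · P(B_t ≥ b). Since B_t ~ N(0, t), P(B_t ≥ 4.39) = 1 − Φ(4.39/√t) = 1 − Φ(4.39/√6.65) = 1 − Φ(1.7024) ≈ 0.04434. Doubling: P(τ_{4.39} ≤ 6.65) ≈ 2 · 0.04434 = 0.08868 ≈ 0.0887.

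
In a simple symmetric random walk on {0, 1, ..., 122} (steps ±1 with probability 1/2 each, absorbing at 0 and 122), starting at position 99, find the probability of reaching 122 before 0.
P(hit 122 before 0) = 99/122

Let u_k = P(hit 122 before 0 | start at k). Then u_0 = 0, u_122 = 1, and u_k = u_{k-1}/2 + u_{k+1}/2 for 1 ≤ k ≤ 121. This harmonic recurrence is solved by u_k = k/122, giving u_99 = 99/122.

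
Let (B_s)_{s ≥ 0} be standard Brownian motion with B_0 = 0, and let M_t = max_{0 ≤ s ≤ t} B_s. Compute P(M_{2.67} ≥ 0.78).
P(M_{2.67} ≥ 0.78) = 2·P(B_{2.67} ≥ 0.78) = 2(1 − Φ(0.78/√2.67)) ≈ 0.6331

By the reflection principle for Brownian motion, P(M_t ≥ a) = 2 · P(B_t ≥ a) for a ≥ 0. Since B_t ~ N(0, t), P(B_t ≥ 0.78) = 1 − Φ(0.78/√t) = 1 − Φ(0.78/√2.67) = 1 − Φ(0.4774). So
  P(M_{2.67} ≥ 0.78) = 2(1 − Φ(0.4774)) ≈ 0.6331.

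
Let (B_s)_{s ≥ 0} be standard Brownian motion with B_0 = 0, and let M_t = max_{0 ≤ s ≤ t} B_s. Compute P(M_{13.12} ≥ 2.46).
P(M_{13.12} ≥ 2.46) = 2·P(B_{13.12} ≥ 2.46) = 2(1 − Φ(2.46/√13.12)) ≈ 0.4970

By the reflection principle for Brownian motion, P(M_t ≥ a) = 2 · P(B_t ≥ a) for a ≥ 0. Since B_t ~ N(0, t), P(B_t ≥ 2.46) = 1 − Φ(2.46/√t) = 1 − Φ(2.46/√13.12) = 1 − Φ(0.6792). So
  P(M_{13.12} ≥ 2.46) = 2(1 − Φ(0.6792)) ≈ 0.4970.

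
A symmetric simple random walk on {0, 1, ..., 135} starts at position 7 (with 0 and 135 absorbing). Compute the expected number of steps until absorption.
E[τ | X_0 = 7] = 896

Let v_k = E[τ | X_0 = k]. Boundary: v_0 = v_135 = 0. Recurrence: v_k = 1 + (v_{k-1} + v_{k+1})/2 for 1 ≤ k ≤ 134. The particular solution to v_k − (v_{k-1} + v_{k+1})/2 = 1 is v_k = −k^2. Adding homogeneous solution A + B k and matching boundaries gives v_k = k (135 − k). Substituting k = 7: v_7 = 7 · 128 = 896.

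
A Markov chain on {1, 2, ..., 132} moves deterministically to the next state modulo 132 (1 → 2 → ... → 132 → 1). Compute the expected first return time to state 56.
E[T_56 | X_0 = 56] = 132

The chain cycles deterministically, so starting at state 56 it returns in exactly 132 steps. Equivalently, the stationary distribution is uniform π_j = 1/132 for every state j, so by Kac's formula E[T_56] = 1/π_56 = 132.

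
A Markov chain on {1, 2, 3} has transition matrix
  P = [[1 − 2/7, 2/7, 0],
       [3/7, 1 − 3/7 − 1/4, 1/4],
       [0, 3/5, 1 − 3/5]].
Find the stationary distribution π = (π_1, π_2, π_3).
π = (18/35, 12/35, 1/7)

This is a birth-death chain on three states, which satisfies detailed balance: π_1 · P_{12} = π_2 · P_{21} and π_2 · P_{23} = π_3 · P_{32}.
From π_1 · 2/7 = π_2 · 3/7: π_2/π_1 = (2/7)/(3/7) = 2/3.
From π_2 · 1/4 = π_3 · 3/5: π_3/π_2 = (1/4)/(3/5) = 5/12.
Take π_1 proportional to 1; then unnormalized π = (1, 2/3, 5/18). Normalize by dividing by the sum 35/18:
  π = (18/35, 12/35, 1/7).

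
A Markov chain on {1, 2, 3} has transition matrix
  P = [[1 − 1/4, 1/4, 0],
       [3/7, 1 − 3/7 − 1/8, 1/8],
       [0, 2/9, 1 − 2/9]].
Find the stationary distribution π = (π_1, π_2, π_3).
π = (192/367, 112/367, 63/367)

This is a birth-death chain on three states, which satisfies detailed balance: π_1 · P_{12} = π_2 · P_{21} and π_2 · P_{23} = π_3 · P_{32}.
From π_1 · 1/4 = π_2 · 3/7: π_2/π_1 = (1/4)/(3/7) = 7/12.
From π_2 · 1/8 = π_3 · 2/9: π_3/π_2 = (1/8)/(2/9) = 9/16.
Take π_1 proportional to 1; then unnormalized π = (1, 7/12, 21/64). Normalize by dividing by the sum 367/192:
  π = (192/367, 112/367, 63/367).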